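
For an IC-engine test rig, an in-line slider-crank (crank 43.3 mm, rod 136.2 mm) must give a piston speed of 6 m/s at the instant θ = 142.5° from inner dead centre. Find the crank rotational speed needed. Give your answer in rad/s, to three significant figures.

For an in-line slider-crank, |v_piston| = rω|sinθ|·[1 + r cosθ/√(L² − r² sin²θ)].
With r = 0.0433 m, L = 0.1362 m, θ = 142.5°: the bracketed kinematic factor |dx/dθ| = 0.019583 m.
ω = v/|dx/dθ| = 6/0.019583 = 306.39 rad/s.

306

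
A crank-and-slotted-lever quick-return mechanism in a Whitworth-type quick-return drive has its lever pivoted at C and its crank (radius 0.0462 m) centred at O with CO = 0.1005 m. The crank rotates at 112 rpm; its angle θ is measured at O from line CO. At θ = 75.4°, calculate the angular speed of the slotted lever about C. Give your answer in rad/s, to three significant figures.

ω = 11.73 rad/s (from 112 rpm).
Crank pin A relative to C: A = (d + r cosθ, r sinθ); lever angle φ = atan2(r sinθ, d + r cosθ).
Differentiating tanφ: φ̇ = rω(d cosθ + r)/(d² + r² + 2dr cosθ).
d² + r² + 2dr cosθ = |CA|² = 0.0145755 m²;  d cosθ + r = +0.071533 m.
|ω_lever| = |0.0462·11.73·+0.071533| / 0.0145755 = 2.6593 rad/s.

2.66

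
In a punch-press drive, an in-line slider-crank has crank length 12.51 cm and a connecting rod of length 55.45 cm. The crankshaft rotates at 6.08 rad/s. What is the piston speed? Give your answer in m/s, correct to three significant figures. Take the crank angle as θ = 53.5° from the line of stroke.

0.695

ω = 6.08 rad/s
For an in-line slider-crank, x = r cosθ + √(L² − r² sin²θ), so v = −rω sinθ·[1 + r cosθ/√(L² − r² sin²θ)].
With r = 0.1251 m, L = 0.5545 m, θ = 53.5°: √(L² − r² sin²θ) = 0.5453 m.
v = −0.1251·6.08·0.80386·[1 + 0.1251·0.59482/0.5453] = -0.69485 m/s.
|v| = 0.69485 m/s.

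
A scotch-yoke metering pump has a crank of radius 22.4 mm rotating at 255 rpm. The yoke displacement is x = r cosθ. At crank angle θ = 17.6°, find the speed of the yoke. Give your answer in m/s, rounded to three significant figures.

0.181

ω = 26.7 rad/s (from 255 rpm).
x = r cosθ ⇒ ẋ = −rω sinθ.
|v| = rω|sinθ| = 0.0224·26.7·|sin 17.6°| = 0.18087 m/s.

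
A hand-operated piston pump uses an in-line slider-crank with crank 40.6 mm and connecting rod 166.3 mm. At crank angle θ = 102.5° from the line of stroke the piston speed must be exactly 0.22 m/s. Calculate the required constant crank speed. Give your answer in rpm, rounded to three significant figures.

For an in-line slider-crank, |v_piston| = rω|sinθ|·[1 + r cosθ/√(L² − r² sin²θ)].
With r = 0.0406 m, L = 0.1663 m, θ = 102.5°: the bracketed kinematic factor |dx/dθ| = 0.037481 m.
ω = v/|dx/dθ| = 0.22/0.037481 = 5.8696 rad/s.
N = 60ω/(2π) = 56.051 rpm.

56.1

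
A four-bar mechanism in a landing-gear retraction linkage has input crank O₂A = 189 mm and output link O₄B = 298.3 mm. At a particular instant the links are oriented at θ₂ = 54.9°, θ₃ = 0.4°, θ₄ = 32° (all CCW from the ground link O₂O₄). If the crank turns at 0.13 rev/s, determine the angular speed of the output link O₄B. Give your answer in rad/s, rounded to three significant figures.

ω₂ = 0.8168 rad/s (from 0.13 rev/s).
Differentiating the loop-closure r₂e^{iθ₂}+r₃e^{iθ₃}=r₁+r₄e^{iθ₄} gives r₂ω₂e^{iθ₂}+r₃ω₃e^{iθ₃}=r₄ω₄e^{iθ₄}.
Eliminating the other unknown: ω₄ = r₂ω₂ sin(θ₂−θ₃) / [r₄ sin(θ₄−θ₃)].
Numerator sine = +0.81412; denominator sine = +0.52399.
Result = 0.189·0.8168·(+0.81412) / (0.2983·(+0.52399)) = +0.80408 rad/s; magnitude 0.80408 rad/s.

0.804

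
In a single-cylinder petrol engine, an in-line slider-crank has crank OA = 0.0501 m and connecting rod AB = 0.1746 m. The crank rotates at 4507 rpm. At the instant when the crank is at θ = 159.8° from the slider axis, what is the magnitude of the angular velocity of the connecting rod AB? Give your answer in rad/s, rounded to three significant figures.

128

ω = 472 rad/s (converted from 4507 rpm).
The rod makes angle φ with the slider axis where L sinφ = r sinθ; differentiating, L cosφ·φ̇ = r ω cosθ.
L cosφ = √(L² − r² sin²θ) = 0.17374 m.
|ω_rod| = r ω |cosθ| / √(L² − r² sin²θ) = 0.0501·472·0.93849/0.17374 = 127.73 rad/s.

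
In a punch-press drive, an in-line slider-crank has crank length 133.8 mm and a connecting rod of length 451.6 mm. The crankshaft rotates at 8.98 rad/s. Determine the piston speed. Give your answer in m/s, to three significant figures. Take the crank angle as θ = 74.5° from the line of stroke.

ω = 8.98 rad/s
For an in-line slider-crank, x = r cosθ + √(L² − r² sin²θ), so v = −rω sinθ·[1 + r cosθ/√(L² − r² sin²θ)].
With r = 0.1338 m, L = 0.4516 m, θ = 74.5°: √(L² − r² sin²θ) = 0.4328 m.
v = −0.1338·8.98·0.96363·[1 + 0.1338·0.26724/0.4328] = -1.2535 m/s.
|v| = 1.2535 m/s.

1.25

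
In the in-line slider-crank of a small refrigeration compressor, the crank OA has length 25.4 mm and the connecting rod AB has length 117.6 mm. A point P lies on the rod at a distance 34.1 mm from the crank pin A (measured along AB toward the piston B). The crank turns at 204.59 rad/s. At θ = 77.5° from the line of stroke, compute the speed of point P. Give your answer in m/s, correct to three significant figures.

ω = 204.6 rad/s.  Crank-pin speed |V_A| = rω = 5.1966 m/s, perpendicular to OA.
Rod angle: sinφ = −(r/L) sinθ ⇒ φ = -12.173°; ω_rod = −rω cosθ/√(L²−r²sin²θ) = -9.7842 rad/s.
V_P = V_A + ω_rod × AP, with AP = 0.0341 m along the rod.
Components: V_Px = −rω sinθ − a·ω_rod·sinφ = -5.1438 m/s;  V_Py = rω cosθ + a·ω_rod·cosφ = +0.79861 m/s.
|V_P| = √(V_Px² + V_Py²) = 5.2054 m/s.

5.21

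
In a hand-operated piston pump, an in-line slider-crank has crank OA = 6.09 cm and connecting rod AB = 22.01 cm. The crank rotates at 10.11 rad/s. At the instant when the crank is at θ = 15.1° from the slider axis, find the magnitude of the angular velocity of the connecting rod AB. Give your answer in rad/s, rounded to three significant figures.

ω = 10.11 rad/s
The rod makes angle φ with the slider axis where L sinφ = r sinθ; differentiating, L cosφ·φ̇ = r ω cosθ.
L cosφ = √(L² − r² sin²θ) = 0.21953 m.
|ω_rod| = r ω |cosθ| / √(L² − r² sin²θ) = 0.0609·10.11·0.96547/0.21953 = 2.7078 rad/s.

2.71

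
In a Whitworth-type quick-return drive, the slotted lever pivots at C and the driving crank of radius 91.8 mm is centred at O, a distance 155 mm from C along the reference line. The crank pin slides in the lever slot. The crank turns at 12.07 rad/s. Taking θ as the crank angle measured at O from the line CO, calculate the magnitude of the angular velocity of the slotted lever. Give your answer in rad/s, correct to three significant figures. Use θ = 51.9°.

ω = 12.07 rad/s
Crank pin A relative to C: A = (d + r cosθ, r sinθ); lever angle φ = atan2(r sinθ, d + r cosθ).
Differentiating tanφ: φ̇ = rω(d cosθ + r)/(d² + r² + 2dr cosθ).
d² + r² + 2dr cosθ = |CA|² = 0.0500118 m²;  d cosθ + r = +0.18744 m.
|ω_lever| = |0.0918·12.07·+0.18744| / 0.0500118 = 4.1528 rad/s.

4.15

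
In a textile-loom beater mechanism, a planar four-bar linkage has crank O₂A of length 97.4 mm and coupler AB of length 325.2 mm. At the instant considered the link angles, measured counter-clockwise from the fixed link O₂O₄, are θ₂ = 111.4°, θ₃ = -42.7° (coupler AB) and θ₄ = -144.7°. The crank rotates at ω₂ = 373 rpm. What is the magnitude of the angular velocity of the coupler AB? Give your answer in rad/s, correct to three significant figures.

ω₂ = 39.06 rad/s (from 373 rpm).
Differentiating the loop-closure r₂e^{iθ₂}+r₃e^{iθ₃}=r₁+r₄e^{iθ₄} gives r₂ω₂e^{iθ₂}+r₃ω₃e^{iθ₃}=r₄ω₄e^{iθ₄}.
Eliminating the other unknown: ω₃ = r₂ω₂ sin(θ₄−θ₂) / [r₃ sin(θ₃−θ₄)].
Numerator sine = +0.97072; denominator sine = +0.97815.
Result = 0.0974·39.06·(+0.97072) / (0.3252·(+0.97815)) = +11.61 rad/s; magnitude 11.61 rad/s.

11.6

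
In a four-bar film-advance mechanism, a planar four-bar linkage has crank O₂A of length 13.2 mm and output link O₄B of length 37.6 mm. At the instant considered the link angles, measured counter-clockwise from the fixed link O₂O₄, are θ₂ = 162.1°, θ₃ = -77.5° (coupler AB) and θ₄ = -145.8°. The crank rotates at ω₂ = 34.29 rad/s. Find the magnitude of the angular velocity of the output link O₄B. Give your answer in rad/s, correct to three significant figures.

11.2

ω₂ = 34.29 rad/s
Differentiating the loop-closure r₂e^{iθ₂}+r₃e^{iθ₃}=r₁+r₄e^{iθ₄} gives r₂ω₂e^{iθ₂}+r₃ω₃e^{iθ₃}=r₄ω₄e^{iθ₄}.
Eliminating the other unknown: ω₄ = r₂ω₂ sin(θ₂−θ₃) / [r₄ sin(θ₄−θ₃)].
Numerator sine = -0.86251; denominator sine = -0.92913.
Result = 0.0132·34.29·(-0.86251) / (0.0376·(-0.92913)) = +11.175 rad/s; magnitude 11.175 rad/s.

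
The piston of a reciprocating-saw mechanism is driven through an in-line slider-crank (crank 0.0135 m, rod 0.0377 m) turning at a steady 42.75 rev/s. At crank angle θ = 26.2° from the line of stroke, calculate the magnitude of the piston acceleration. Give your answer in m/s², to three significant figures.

1100

ω = 2π·42.8 = 268.6 rad/s
x(θ) = r cosθ + √(L² − r² sin²θ); with ω constant, a = ω²·d²x/dθ².
d²x/dθ² = −r cosθ − r²(cos2θ)/√u − r⁴ sin²2θ/(4u^{3/2}),  u = L² − r² sin²θ = 0.00138576 m².
Substituting r = 0.0135 m, L = 0.0377 m, θ = 26.2°: d²x/dθ² = -0.015201 m.
a = ω²·d²x/dθ² = (268.6)²·(-0.015201) = -1096.8 m/s²;  |a| = 1096.8 m/s².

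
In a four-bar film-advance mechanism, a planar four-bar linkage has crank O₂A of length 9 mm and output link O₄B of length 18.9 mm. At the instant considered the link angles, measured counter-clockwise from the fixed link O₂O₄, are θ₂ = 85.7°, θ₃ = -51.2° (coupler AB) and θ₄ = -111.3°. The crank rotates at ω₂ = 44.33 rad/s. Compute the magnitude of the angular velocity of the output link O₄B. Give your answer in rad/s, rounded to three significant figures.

16.6

ω₂ = 44.33 rad/s
Differentiating the loop-closure r₂e^{iθ₂}+r₃e^{iθ₃}=r₁+r₄e^{iθ₄} gives r₂ω₂e^{iθ₂}+r₃ω₃e^{iθ₃}=r₄ω₄e^{iθ₄}.
Eliminating the other unknown: ω₄ = r₂ω₂ sin(θ₂−θ₃) / [r₄ sin(θ₄−θ₃)].
Numerator sine = +0.68327; denominator sine = -0.86690.
Result = 0.009·44.33·(+0.68327) / (0.0189·(-0.86690)) = -16.638 rad/s; magnitude 16.638 rad/s.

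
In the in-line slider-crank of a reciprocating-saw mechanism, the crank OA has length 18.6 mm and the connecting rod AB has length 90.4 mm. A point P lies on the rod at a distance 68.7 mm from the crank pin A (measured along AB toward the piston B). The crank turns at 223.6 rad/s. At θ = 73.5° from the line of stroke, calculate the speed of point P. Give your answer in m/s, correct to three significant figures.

4.18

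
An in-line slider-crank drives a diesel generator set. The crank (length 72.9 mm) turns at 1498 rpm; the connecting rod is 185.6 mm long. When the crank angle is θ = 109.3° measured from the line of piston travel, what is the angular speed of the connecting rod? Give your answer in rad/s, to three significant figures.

ω = 156.9 rad/s (converted from 1498 rpm).
The rod makes angle φ with the slider axis where L sinφ = r sinθ; differentiating, L cosφ·φ̇ = r ω cosθ.
L cosφ = √(L² − r² sin²θ) = 0.17238 m.
|ω_rod| = r ω |cosθ| / √(L² − r² sin²θ) = 0.0729·156.9·0.33051/0.17238 = 21.927 rad/s.

21.9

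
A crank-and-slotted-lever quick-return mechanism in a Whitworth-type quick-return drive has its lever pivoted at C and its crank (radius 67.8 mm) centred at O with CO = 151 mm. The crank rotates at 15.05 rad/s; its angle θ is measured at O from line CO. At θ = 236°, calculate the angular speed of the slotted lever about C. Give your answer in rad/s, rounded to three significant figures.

ω = 15.05 rad/s
Crank pin A relative to C: A = (d + r cosθ, r sinθ); lever angle φ = atan2(r sinθ, d + r cosθ).
Differentiating tanφ: φ̇ = rω(d cosθ + r)/(d² + r² + 2dr cosθ).
d² + r² + 2dr cosθ = |CA|² = 0.015948 m²;  d cosθ + r = -0.016638 m.
|ω_lever| = |0.0678·15.05·-0.016638| / 0.015948 = 1.0645 rad/s.

1.06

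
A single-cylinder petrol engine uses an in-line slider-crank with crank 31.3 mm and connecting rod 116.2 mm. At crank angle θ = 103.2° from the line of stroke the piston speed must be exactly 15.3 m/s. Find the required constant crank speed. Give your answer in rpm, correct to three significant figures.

5120

For an in-line slider-crank, |v_piston| = rω|sinθ|·[1 + r cosθ/√(L² − r² sin²θ)].
With r = 0.0313 m, L = 0.1162 m, θ = 103.2°: the bracketed kinematic factor |dx/dθ| = 0.028531 m.
ω = v/|dx/dθ| = 15.3/0.028531 = 536.27 rad/s.
N = 60ω/(2π) = 5121 rpm.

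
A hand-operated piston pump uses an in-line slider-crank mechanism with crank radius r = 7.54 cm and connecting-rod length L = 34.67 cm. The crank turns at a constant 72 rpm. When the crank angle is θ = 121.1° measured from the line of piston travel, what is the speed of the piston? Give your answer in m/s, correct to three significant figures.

0.431

ω = 2π·72/60 = 7.54 rad/s
For an in-line slider-crank, x = r cosθ + √(L² − r² sin²θ), so v = −rω sinθ·[1 + r cosθ/√(L² − r² sin²θ)].
With r = 0.0754 m, L = 0.3467 m, θ = 121.1°: √(L² − r² sin²θ) = 0.34064 m.
v = −0.0754·7.54·0.85627·[1 + 0.0754·-0.51653/0.34064] = -0.43113 m/s.
|v| = 0.43113 m/s.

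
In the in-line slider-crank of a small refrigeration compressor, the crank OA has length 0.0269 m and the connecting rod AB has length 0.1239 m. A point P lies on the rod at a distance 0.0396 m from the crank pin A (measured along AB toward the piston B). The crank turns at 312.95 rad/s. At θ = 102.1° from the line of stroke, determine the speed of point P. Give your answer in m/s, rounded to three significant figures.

ω = 312.9 rad/s.  Crank-pin speed |V_A| = rω = 8.4184 m/s, perpendicular to OA.
Rod angle: sinφ = −(r/L) sinθ ⇒ φ = -12.256°; ω_rod = −rω cosθ/√(L²−r²sin²θ) = +14.575 rad/s.
V_P = V_A + ω_rod × AP, with AP = 0.0396 m along the rod.
Components: V_Px = −rω sinθ − a·ω_rod·sinφ = -8.1088 m/s;  V_Py = rω cosθ + a·ω_rod·cosφ = -1.2006 m/s.
|V_P| = √(V_Px² + V_Py²) = 8.1972 m/s.

8.20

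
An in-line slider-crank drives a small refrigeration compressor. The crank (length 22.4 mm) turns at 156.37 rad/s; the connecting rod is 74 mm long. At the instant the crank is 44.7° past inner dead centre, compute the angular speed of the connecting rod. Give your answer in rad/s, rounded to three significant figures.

34.4

ω = 156.4 rad/s
The rod makes angle φ with the slider axis where L sinφ = r sinθ; differentiating, L cosφ·φ̇ = r ω cosθ.
L cosφ = √(L² − r² sin²θ) = 0.072303 m.
|ω_rod| = r ω |cosθ| / √(L² − r² sin²θ) = 0.0224·156.4·0.71080/0.072303 = 34.434 rad/s.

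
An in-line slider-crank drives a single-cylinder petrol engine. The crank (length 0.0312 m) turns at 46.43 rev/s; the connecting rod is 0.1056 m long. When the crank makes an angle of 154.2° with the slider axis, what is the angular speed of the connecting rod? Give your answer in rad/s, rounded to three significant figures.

ω = 291.7 rad/s (converted from 46.43 rev/s).
The rod makes angle φ with the slider axis where L sinφ = r sinθ; differentiating, L cosφ·φ̇ = r ω cosθ.
L cosφ = √(L² − r² sin²θ) = 0.10472 m.
|ω_rod| = r ω |cosθ| / √(L² − r² sin²θ) = 0.0312·291.7·0.90032/0.10472 = 78.25 rad/s.

78.3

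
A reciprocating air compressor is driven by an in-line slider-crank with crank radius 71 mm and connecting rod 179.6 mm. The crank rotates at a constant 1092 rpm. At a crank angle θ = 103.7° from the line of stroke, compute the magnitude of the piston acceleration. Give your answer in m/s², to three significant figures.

569

ω = 2π·1092/60 = 114.4 rad/s
x(θ) = r cosθ + √(L² − r² sin²θ); with ω constant, a = ω²·d²x/dθ².
d²x/dθ² = −r cosθ − r²(cos2θ)/√u − r⁴ sin²2θ/(4u^{3/2}),  u = L² − r² sin²θ = 0.0274979 m².
Substituting r = 0.071 m, L = 0.1796 m, θ = 103.7°: d²x/dθ² = +0.04351 m.
a = ω²·d²x/dθ² = (114.4)²·(+0.04351) = +568.97 m/s²;  |a| = 568.97 m/s².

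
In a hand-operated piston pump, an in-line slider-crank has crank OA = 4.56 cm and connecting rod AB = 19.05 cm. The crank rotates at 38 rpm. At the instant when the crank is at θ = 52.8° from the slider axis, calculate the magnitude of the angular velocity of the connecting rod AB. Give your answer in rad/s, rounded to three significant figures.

ω = 3.979 rad/s (converted from 38 rpm).
The rod makes angle φ with the slider axis where L sinφ = r sinθ; differentiating, L cosφ·φ̇ = r ω cosθ.
L cosφ = √(L² − r² sin²θ) = 0.18701 m.
|ω_rod| = r ω |cosθ| / √(L² − r² sin²θ) = 0.0456·3.979·0.60460/0.18701 = 0.58667 rad/s.

0.587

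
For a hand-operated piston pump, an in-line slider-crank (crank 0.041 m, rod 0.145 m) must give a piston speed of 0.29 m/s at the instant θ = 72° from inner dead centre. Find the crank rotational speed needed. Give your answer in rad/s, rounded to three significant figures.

For an in-line slider-crank, |v_piston| = rω|sinθ|·[1 + r cosθ/√(L² − r² sin²θ)].
With r = 0.041 m, L = 0.145 m, θ = 72°: the bracketed kinematic factor |dx/dθ| = 0.042531 m.
ω = v/|dx/dθ| = 0.29/0.042531 = 6.8186 rad/s.

6.82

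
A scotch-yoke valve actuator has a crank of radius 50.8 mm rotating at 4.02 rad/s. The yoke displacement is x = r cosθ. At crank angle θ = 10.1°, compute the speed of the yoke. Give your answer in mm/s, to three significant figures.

ω = 4.02 rad/s
x = r cosθ ⇒ ẋ = −rω sinθ.
|v| = rω|sinθ| = 0.0508·4.02·|sin 10.1°| = 0.035813 m/s = 35.813 mm/s.

35.8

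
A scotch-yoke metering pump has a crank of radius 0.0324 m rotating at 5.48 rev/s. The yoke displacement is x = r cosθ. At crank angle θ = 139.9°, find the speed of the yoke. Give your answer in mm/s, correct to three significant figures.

ω = 34.43 rad/s (from 5.48 rev/s).
x = r cosθ ⇒ ẋ = −rω sinθ.
|v| = rω|sinθ| = 0.0324·34.43·|sin 139.9°| = 0.71858 m/s = 718.58 mm/s.

719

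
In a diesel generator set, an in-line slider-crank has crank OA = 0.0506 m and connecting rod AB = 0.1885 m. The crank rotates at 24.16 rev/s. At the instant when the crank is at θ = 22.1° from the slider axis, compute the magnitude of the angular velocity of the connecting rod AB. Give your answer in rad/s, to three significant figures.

37.9

ω = 151.8 rad/s (converted from 24.16 rev/s).
The rod makes angle φ with the slider axis where L sinφ = r sinθ; differentiating, L cosφ·φ̇ = r ω cosθ.
L cosφ = √(L² − r² sin²θ) = 0.18754 m.
|ω_rod| = r ω |cosθ| / √(L² − r² sin²θ) = 0.0506·151.8·0.92653/0.18754 = 37.949 rad/s.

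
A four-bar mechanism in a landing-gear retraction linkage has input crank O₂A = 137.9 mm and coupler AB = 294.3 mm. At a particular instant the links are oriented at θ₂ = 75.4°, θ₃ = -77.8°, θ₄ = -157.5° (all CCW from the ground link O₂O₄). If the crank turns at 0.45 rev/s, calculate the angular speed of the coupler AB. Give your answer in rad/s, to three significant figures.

1.07

ω₂ = 2.827 rad/s (from 0.45 rev/s).
Differentiating the loop-closure r₂e^{iθ₂}+r₃e^{iθ₃}=r₁+r₄e^{iθ₄} gives r₂ω₂e^{iθ₂}+r₃ω₃e^{iθ₃}=r₄ω₄e^{iθ₄}.
Eliminating the other unknown: ω₃ = r₂ω₂ sin(θ₄−θ₂) / [r₃ sin(θ₃−θ₄)].
Numerator sine = +0.79758; denominator sine = +0.98389.
Result = 0.1379·2.827·(+0.79758) / (0.2943·(+0.98389)) = +1.074 rad/s; magnitude 1.074 rad/s.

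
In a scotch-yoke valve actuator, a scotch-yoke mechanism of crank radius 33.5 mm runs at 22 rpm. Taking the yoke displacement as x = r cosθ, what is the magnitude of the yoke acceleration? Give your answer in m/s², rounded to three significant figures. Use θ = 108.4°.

0.0561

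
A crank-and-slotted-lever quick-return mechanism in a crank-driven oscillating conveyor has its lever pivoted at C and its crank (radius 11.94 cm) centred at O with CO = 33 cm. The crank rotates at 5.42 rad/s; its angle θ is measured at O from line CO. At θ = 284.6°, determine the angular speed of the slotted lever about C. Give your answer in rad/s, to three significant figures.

ω = 5.42 rad/s
Crank pin A relative to C: A = (d + r cosθ, r sinθ); lever angle φ = atan2(r sinθ, d + r cosθ).
Differentiating tanφ: φ̇ = rω(d cosθ + r)/(d² + r² + 2dr cosθ).
d² + r² + 2dr cosθ = |CA|² = 0.14302 m²;  d cosθ + r = +0.20258 m.
|ω_lever| = |0.1194·5.42·+0.20258| / 0.14302 = 0.91666 rad/s.

0.917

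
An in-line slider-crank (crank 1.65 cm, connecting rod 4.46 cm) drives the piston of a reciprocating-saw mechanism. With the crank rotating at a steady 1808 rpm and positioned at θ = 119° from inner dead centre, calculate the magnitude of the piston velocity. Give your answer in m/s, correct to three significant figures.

2.21

ω = 2π·1808/60 = 189.3 rad/s
For an in-line slider-crank, x = r cosθ + √(L² − r² sin²θ), so v = −rω sinθ·[1 + r cosθ/√(L² − r² sin²θ)].
With r = 0.0165 m, L = 0.0446 m, θ = 119°: √(L² − r² sin²θ) = 0.042201 m.
v = −0.0165·189.3·0.87462·[1 + 0.0165·-0.48481/0.042201] = -2.2144 m/s.
|v| = 2.2144 m/s.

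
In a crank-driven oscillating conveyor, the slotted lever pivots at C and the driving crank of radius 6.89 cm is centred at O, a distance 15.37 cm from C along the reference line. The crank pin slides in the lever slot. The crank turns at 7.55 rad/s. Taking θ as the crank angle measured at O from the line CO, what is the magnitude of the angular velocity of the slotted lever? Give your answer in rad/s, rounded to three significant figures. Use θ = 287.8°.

1.73

ω = 7.55 rad/s
Crank pin A relative to C: A = (d + r cosθ, r sinθ); lever angle φ = atan2(r sinθ, d + r cosθ).
Differentiating tanφ: φ̇ = rω(d cosθ + r)/(d² + r² + 2dr cosθ).
d² + r² + 2dr cosθ = |CA|² = 0.0348455 m²;  d cosθ + r = +0.11589 m.
|ω_lever| = |0.0689·7.55·+0.11589| / 0.0348455 = 1.73 rad/s.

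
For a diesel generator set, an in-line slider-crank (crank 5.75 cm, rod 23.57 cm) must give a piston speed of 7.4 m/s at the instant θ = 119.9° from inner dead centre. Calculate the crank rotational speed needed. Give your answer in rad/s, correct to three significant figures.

For an in-line slider-crank, |v_piston| = rω|sinθ|·[1 + r cosθ/√(L² − r² sin²θ)].
With r = 0.0575 m, L = 0.2357 m, θ = 119.9°: the bracketed kinematic factor |dx/dθ| = 0.043645 m.
ω = v/|dx/dθ| = 7.4/0.043645 = 169.55 rad/s.

170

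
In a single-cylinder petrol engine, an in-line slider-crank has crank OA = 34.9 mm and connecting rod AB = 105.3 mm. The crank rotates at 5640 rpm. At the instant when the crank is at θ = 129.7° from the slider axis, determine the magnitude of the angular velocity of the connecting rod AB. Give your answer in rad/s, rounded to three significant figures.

ω = 590.6 rad/s (converted from 5640 rpm).
The rod makes angle φ with the slider axis where L sinφ = r sinθ; differentiating, L cosφ·φ̇ = r ω cosθ.
L cosφ = √(L² − r² sin²θ) = 0.10182 m.
|ω_rod| = r ω |cosθ| / √(L² − r² sin²θ) = 0.0349·590.6·0.63877/0.10182 = 129.31 rad/s.

129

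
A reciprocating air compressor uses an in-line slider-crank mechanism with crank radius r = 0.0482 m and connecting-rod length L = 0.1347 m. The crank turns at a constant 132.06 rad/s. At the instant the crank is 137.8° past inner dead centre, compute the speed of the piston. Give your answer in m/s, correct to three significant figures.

3.11

ω = 132.1 rad/s
For an in-line slider-crank, x = r cosθ + √(L² − r² sin²θ), so v = −rω sinθ·[1 + r cosθ/√(L² − r² sin²θ)].
With r = 0.0482 m, L = 0.1347 m, θ = 137.8°: √(L² − r² sin²θ) = 0.13075 m.
v = −0.0482·132.1·0.67172·[1 + 0.0482·-0.74080/0.13075] = -3.108 m/s.
|v| = 3.108 m/s.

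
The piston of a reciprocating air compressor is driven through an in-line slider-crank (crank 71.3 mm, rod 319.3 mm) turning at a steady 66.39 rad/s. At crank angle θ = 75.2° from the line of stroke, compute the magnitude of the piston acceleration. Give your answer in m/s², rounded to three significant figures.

ω = 66.39 rad/s
x(θ) = r cosθ + √(L² − r² sin²θ); with ω constant, a = ω²·d²x/dθ².
d²x/dθ² = −r cosθ − r²(cos2θ)/√u − r⁴ sin²2θ/(4u^{3/2}),  u = L² − r² sin²θ = 0.0972005 m².
Substituting r = 0.0713 m, L = 0.3193 m, θ = 75.2°: d²x/dθ² = -0.0040874 m.
a = ω²·d²x/dθ² = (66.39)²·(-0.0040874) = -18.016 m/s²;  |a| = 18.016 m/s².

18.0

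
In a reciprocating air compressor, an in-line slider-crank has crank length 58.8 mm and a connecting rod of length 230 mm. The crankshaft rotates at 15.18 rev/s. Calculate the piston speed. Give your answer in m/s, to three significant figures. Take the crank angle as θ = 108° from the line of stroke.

ω = 2π·15.2 = 95.38 rad/s
For an in-line slider-crank, x = r cosθ + √(L² − r² sin²θ), so v = −rω sinθ·[1 + r cosθ/√(L² − r² sin²θ)].
With r = 0.0588 m, L = 0.23 m, θ = 108°: √(L² − r² sin²θ) = 0.2231 m.
v = −0.0588·95.38·0.95106·[1 + 0.0588·-0.30902/0.2231] = -4.8994 m/s.
|v| = 4.8994 m/s.

4.90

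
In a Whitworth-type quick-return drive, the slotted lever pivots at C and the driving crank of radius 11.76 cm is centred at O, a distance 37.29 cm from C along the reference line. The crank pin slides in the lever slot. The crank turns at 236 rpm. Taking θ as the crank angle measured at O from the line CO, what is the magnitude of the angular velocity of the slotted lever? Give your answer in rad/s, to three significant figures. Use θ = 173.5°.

11.2

ω = 24.71 rad/s (from 236 rpm).
Crank pin A relative to C: A = (d + r cosθ, r sinθ); lever angle φ = atan2(r sinθ, d + r cosθ).
Differentiating tanφ: φ̇ = rω(d cosθ + r)/(d² + r² + 2dr cosθ).
d² + r² + 2dr cosθ = |CA|² = 0.0657419 m²;  d cosθ + r = -0.2529 m.
|ω_lever| = |0.1176·24.71·-0.2529| / 0.0657419 = 11.18 rad/s.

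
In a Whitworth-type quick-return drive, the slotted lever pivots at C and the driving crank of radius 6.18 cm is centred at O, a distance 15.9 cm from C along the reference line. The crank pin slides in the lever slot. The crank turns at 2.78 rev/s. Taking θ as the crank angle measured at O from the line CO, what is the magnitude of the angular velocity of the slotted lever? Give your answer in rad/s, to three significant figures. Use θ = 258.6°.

ω = 17.47 rad/s (from 2.78 rev/s).
Crank pin A relative to C: A = (d + r cosθ, r sinθ); lever angle φ = atan2(r sinθ, d + r cosθ).
Differentiating tanφ: φ̇ = rω(d cosθ + r)/(d² + r² + 2dr cosθ).
d² + r² + 2dr cosθ = |CA|² = 0.0252158 m²;  d cosθ + r = +0.030372 m.
|ω_lever| = |0.0618·17.47·+0.030372| / 0.0252158 = 1.3002 rad/s.

1.30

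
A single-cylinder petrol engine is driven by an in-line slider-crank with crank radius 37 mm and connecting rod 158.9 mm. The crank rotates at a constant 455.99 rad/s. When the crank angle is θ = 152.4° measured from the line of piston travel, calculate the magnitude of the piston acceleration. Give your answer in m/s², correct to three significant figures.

ω = 456 rad/s
x(θ) = r cosθ + √(L² − r² sin²θ); with ω constant, a = ω²·d²x/dθ².
d²x/dθ² = −r cosθ − r²(cos2θ)/√u − r⁴ sin²2θ/(4u^{3/2}),  u = L² − r² sin²θ = 0.0249554 m².
Substituting r = 0.037 m, L = 0.1589 m, θ = 152.4°: d²x/dθ² = +0.027764 m.
a = ω²·d²x/dθ² = (456)²·(+0.027764) = +5772.8 m/s²;  |a| = 5772.8 m/s².

5770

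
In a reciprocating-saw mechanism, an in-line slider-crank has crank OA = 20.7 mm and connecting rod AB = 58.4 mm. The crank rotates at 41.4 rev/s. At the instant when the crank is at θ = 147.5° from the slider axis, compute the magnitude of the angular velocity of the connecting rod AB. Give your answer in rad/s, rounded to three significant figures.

ω = 260.1 rad/s (converted from 41.4 rev/s).
The rod makes angle φ with the slider axis where L sinφ = r sinθ; differentiating, L cosφ·φ̇ = r ω cosθ.
L cosφ = √(L² − r² sin²θ) = 0.057331 m.
|ω_rod| = r ω |cosθ| / √(L² − r² sin²θ) = 0.0207·260.1·0.84339/0.057331 = 79.212 rad/s.

79.2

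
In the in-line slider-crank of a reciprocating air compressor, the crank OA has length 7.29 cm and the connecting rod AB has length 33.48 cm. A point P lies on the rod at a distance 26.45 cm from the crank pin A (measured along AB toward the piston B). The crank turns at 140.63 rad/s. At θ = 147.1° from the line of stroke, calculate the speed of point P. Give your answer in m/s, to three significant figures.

5.09

ω = 140.6 rad/s.  Crank-pin speed |V_A| = rω = 10.252 m/s, perpendicular to OA.
Rod angle: sinφ = −(r/L) sinθ ⇒ φ = -6.792°; ω_rod = −rω cosθ/√(L²−r²sin²θ) = +25.892 rad/s.
V_P = V_A + ω_rod × AP, with AP = 0.2645 m along the rod.
Components: V_Px = −rω sinθ − a·ω_rod·sinφ = -4.7586 m/s;  V_Py = rω cosθ + a·ω_rod·cosφ = -1.8074 m/s.
|V_P| = √(V_Px² + V_Py²) = 5.0903 m/s.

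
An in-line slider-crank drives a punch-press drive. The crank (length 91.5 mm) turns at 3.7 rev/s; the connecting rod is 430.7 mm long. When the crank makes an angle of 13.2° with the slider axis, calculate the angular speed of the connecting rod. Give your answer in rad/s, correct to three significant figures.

4.81

ω = 23.25 rad/s (converted from 3.7 rev/s).
The rod makes angle φ with the slider axis where L sinφ = r sinθ; differentiating, L cosφ·φ̇ = r ω cosθ.
L cosφ = √(L² − r² sin²θ) = 0.43019 m.
|ω_rod| = r ω |cosθ| / √(L² − r² sin²θ) = 0.0915·23.25·0.97358/0.43019 = 4.8141 rad/s.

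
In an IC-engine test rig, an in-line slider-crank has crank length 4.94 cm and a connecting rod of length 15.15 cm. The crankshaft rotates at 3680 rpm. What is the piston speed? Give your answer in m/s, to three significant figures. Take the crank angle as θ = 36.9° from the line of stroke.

ω = 2π·3680/60 = 385.4 rad/s
For an in-line slider-crank, x = r cosθ + √(L² − r² sin²θ), so v = −rω sinθ·[1 + r cosθ/√(L² − r² sin²θ)].
With r = 0.0494 m, L = 0.1515 m, θ = 36.9°: √(L² − r² sin²θ) = 0.14857 m.
v = −0.0494·385.4·0.60042·[1 + 0.0494·0.79968/0.14857] = -14.47 m/s.
|v| = 14.47 m/s.

14.5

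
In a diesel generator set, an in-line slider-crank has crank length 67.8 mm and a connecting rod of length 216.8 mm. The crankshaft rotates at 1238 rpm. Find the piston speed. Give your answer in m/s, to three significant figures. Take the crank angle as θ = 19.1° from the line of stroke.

3.73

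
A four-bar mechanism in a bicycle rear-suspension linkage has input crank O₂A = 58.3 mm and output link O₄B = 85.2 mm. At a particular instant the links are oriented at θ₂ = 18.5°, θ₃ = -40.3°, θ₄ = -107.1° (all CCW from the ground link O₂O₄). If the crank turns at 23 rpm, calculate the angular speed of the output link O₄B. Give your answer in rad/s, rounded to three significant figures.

1.53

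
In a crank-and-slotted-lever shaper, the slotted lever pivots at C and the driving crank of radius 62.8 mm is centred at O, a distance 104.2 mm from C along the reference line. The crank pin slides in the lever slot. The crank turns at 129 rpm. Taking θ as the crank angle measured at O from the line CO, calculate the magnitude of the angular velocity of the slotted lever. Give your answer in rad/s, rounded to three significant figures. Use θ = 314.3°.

ω = 13.51 rad/s (from 129 rpm).
Crank pin A relative to C: A = (d + r cosθ, r sinθ); lever angle φ = atan2(r sinθ, d + r cosθ).
Differentiating tanφ: φ̇ = rω(d cosθ + r)/(d² + r² + 2dr cosθ).
d² + r² + 2dr cosθ = |CA|² = 0.023942 m²;  d cosθ + r = +0.13557 m.
|ω_lever| = |0.0628·13.51·+0.13557| / 0.023942 = 4.8039 rad/s.

4.80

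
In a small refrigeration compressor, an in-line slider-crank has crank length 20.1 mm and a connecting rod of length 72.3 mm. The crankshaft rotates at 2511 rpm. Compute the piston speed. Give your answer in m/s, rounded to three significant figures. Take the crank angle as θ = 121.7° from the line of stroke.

3.82

ω = 2π·2511/60 = 263 rad/s
For an in-line slider-crank, x = r cosθ + √(L² − r² sin²θ), so v = −rω sinθ·[1 + r cosθ/√(L² − r² sin²θ)].
With r = 0.0201 m, L = 0.0723 m, θ = 121.7°: √(L² − r² sin²θ) = 0.070248 m.
v = −0.0201·263·0.85081·[1 + 0.0201·-0.52547/0.070248] = -3.8207 m/s.
|v| = 3.8207 m/s.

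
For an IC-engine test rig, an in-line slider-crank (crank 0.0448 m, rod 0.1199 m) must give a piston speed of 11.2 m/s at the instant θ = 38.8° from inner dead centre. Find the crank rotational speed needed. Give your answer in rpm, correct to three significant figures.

2930

For an in-line slider-crank, |v_piston| = rω|sinθ|·[1 + r cosθ/√(L² − r² sin²θ)].
With r = 0.0448 m, L = 0.1199 m, θ = 38.8°: the bracketed kinematic factor |dx/dθ| = 0.03648 m.
ω = v/|dx/dθ| = 11.2/0.03648 = 307.02 rad/s.
N = 60ω/(2π) = 2931.8 rpm.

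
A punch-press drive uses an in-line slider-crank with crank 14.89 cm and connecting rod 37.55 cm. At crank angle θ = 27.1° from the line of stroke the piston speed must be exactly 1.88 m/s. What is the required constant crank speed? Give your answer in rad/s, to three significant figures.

For an in-line slider-crank, |v_piston| = rω|sinθ|·[1 + r cosθ/√(L² − r² sin²θ)].
With r = 0.1489 m, L = 0.3755 m, θ = 27.1°: the bracketed kinematic factor |dx/dθ| = 0.092176 m.
ω = v/|dx/dθ| = 1.88/0.092176 = 20.396 rad/s.

20.4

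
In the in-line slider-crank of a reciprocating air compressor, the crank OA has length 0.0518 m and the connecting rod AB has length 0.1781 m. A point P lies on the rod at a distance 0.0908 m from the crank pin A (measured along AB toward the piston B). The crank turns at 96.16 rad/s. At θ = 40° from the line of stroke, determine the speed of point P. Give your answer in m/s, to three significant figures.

ω = 96.16 rad/s.  Crank-pin speed |V_A| = rω = 4.9811 m/s, perpendicular to OA.
Rod angle: sinφ = −(r/L) sinθ ⇒ φ = -10.775°; ω_rod = −rω cosθ/√(L²−r²sin²θ) = -21.809 rad/s.
V_P = V_A + ω_rod × AP, with AP = 0.0908 m along the rod.
Components: V_Px = −rω sinθ − a·ω_rod·sinφ = -3.572 m/s;  V_Py = rω cosθ + a·ω_rod·cosφ = +1.8704 m/s.
|V_P| = √(V_Px² + V_Py²) = 4.0321 m/s.

4.03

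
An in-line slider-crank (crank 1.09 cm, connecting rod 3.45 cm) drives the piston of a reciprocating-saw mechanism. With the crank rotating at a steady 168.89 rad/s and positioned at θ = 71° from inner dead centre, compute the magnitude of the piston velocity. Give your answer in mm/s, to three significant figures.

1930

ω = 168.9 rad/s
For an in-line slider-crank, x = r cosθ + √(L² − r² sin²θ), so v = −rω sinθ·[1 + r cosθ/√(L² − r² sin²θ)].
With r = 0.0109 m, L = 0.0345 m, θ = 71°: √(L² − r² sin²θ) = 0.032925 m.
v = −0.0109·168.9·0.94552·[1 + 0.0109·0.32557/0.032925] = -1.9282 m/s.
|v| = 1.9282 m/s = 1928.2 mm/s.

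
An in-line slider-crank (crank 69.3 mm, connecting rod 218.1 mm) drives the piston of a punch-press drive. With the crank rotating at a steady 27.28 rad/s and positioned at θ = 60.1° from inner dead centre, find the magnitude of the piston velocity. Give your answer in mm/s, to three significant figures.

1910

ω = 27.28 rad/s
For an in-line slider-crank, x = r cosθ + √(L² − r² sin²θ), so v = −rω sinθ·[1 + r cosθ/√(L² − r² sin²θ)].
With r = 0.0693 m, L = 0.2181 m, θ = 60.1°: √(L² − r² sin²θ) = 0.20966 m.
v = −0.0693·27.28·0.86690·[1 + 0.0693·0.49849/0.20966] = -1.9089 m/s.
|v| = 1.9089 m/s = 1908.9 mm/s.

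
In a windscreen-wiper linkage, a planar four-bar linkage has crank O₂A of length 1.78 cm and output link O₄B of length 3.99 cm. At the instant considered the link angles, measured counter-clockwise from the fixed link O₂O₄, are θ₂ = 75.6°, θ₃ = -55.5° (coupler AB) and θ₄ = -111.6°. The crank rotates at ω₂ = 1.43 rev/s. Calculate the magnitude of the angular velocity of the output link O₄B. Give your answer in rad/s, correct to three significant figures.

ω₂ = 8.985 rad/s (from 1.43 rev/s).
Differentiating the loop-closure r₂e^{iθ₂}+r₃e^{iθ₃}=r₁+r₄e^{iθ₄} gives r₂ω₂e^{iθ₂}+r₃ω₃e^{iθ₃}=r₄ω₄e^{iθ₄}.
Eliminating the other unknown: ω₄ = r₂ω₂ sin(θ₂−θ₃) / [r₄ sin(θ₄−θ₃)].
Numerator sine = +0.75356; denominator sine = -0.83001.
Result = 0.0178·8.985·(+0.75356) / (0.0399·(-0.83001)) = -3.6391 rad/s; magnitude 3.6391 rad/s.

3.64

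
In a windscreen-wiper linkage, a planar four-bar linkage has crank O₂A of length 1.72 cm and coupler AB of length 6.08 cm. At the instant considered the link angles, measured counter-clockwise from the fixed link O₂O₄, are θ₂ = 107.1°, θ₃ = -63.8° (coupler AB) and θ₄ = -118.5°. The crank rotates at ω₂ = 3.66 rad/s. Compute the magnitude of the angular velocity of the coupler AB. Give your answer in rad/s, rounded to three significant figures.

0.906

ω₂ = 3.66 rad/s
Differentiating the loop-closure r₂e^{iθ₂}+r₃e^{iθ₃}=r₁+r₄e^{iθ₄} gives r₂ω₂e^{iθ₂}+r₃ω₃e^{iθ₃}=r₄ω₄e^{iθ₄}.
Eliminating the other unknown: ω₃ = r₂ω₂ sin(θ₄−θ₂) / [r₃ sin(θ₃−θ₄)].
Numerator sine = +0.71447; denominator sine = +0.81614.
Result = 0.0172·3.66·(+0.71447) / (0.0608·(+0.81614)) = +0.90642 rad/s; magnitude 0.90642 rad/s.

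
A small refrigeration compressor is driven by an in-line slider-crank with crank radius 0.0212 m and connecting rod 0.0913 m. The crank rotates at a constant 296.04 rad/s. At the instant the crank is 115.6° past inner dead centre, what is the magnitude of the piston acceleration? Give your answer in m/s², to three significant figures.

ω = 296 rad/s
x(θ) = r cosθ + √(L² − r² sin²θ); with ω constant, a = ω²·d²x/dθ².
d²x/dθ² = −r cosθ − r²(cos2θ)/√u − r⁴ sin²2θ/(4u^{3/2}),  u = L² − r² sin²θ = 0.00797016 m².
Substituting r = 0.0212 m, L = 0.0913 m, θ = 115.6°: d²x/dθ² = +0.012272 m.
a = ω²·d²x/dθ² = (296)²·(+0.012272) = +1075.5 m/s²;  |a| = 1075.5 m/s².

1080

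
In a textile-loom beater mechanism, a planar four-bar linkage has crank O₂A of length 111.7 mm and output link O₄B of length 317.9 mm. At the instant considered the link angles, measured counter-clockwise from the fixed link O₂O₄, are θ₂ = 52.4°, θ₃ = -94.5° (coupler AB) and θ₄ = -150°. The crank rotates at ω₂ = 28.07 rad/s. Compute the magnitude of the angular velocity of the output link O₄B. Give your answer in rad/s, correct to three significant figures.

6.54

ω₂ = 28.07 rad/s
Differentiating the loop-closure r₂e^{iθ₂}+r₃e^{iθ₃}=r₁+r₄e^{iθ₄} gives r₂ω₂e^{iθ₂}+r₃ω₃e^{iθ₃}=r₄ω₄e^{iθ₄}.
Eliminating the other unknown: ω₄ = r₂ω₂ sin(θ₂−θ₃) / [r₄ sin(θ₄−θ₃)].
Numerator sine = +0.54610; denominator sine = -0.82413.
Result = 0.1117·28.07·(+0.54610) / (0.3179·(-0.82413)) = -6.5356 rad/s; magnitude 6.5356 rad/s.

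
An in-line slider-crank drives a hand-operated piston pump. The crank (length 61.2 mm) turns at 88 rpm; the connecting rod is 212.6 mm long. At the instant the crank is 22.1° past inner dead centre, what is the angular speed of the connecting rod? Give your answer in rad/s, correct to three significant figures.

2.47

ω = 9.215 rad/s (converted from 88 rpm).
The rod makes angle φ with the slider axis where L sinφ = r sinθ; differentiating, L cosφ·φ̇ = r ω cosθ.
L cosφ = √(L² − r² sin²θ) = 0.21135 m.
|ω_rod| = r ω |cosθ| / √(L² − r² sin²θ) = 0.0612·9.215·0.92653/0.21135 = 2.4724 rad/s.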